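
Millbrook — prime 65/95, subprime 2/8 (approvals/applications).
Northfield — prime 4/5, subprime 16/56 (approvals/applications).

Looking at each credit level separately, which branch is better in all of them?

Prime: Millbrook 65/95 = 68.4%, Northfield 4/5 = 80.0% → Northfield
Subprime: Millbrook 2/8 = 25.0%, Northfield 16/56 = 28.6% → Northfield
Northfield has the higher rate in both groups.

Northfield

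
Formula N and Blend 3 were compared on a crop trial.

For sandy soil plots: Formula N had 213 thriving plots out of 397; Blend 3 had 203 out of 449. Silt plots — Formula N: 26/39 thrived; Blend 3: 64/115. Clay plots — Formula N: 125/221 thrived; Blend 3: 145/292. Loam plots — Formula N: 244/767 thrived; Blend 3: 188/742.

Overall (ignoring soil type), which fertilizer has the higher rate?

Sandy soil: Formula N 213/397 = 53.7%, Blend 3 203/449 = 45.2% → Formula N
Silt: Formula N 26/39 = 66.7%, Blend 3 64/115 = 55.7% → Formula N
Clay: Formula N 125/221 = 56.6%, Blend 3 145/292 = 49.7% → Formula N
Loam: Formula N 244/767 = 31.8%, Blend 3 188/742 = 25.3% → Formula N
Overall: Formula N 608/1424 = 42.7%, Blend 3 600/1598 = 37.5% → Formula N

Formula N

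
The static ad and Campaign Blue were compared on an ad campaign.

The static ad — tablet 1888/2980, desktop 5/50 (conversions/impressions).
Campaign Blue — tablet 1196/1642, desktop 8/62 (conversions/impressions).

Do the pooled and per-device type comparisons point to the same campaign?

Yes

Tablet: the static ad 1888/2980 = 63.4%, Campaign Blue 1196/1642 = 72.8% → Campaign Blue
Desktop: the static ad 5/50 = 10.0%, Campaign Blue 8/62 = 12.9% → Campaign Blue
Overall: the static ad 1893/3030 = 62.5%, Campaign Blue 1204/1704 = 70.7% → Campaign Blue
Campaign Blue wins overall and in every device group — no reversal.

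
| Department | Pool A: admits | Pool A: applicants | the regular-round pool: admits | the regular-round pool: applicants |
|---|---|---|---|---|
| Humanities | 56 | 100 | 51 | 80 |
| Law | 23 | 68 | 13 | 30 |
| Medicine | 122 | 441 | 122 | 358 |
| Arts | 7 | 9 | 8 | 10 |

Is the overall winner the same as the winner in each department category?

Humanities: Pool A 56/100 = 56.0%, the regular-round pool 51/80 = 63.8% → the regular-round pool
Law: Pool A 23/68 = 33.8%, the regular-round pool 13/30 = 43.3% → the regular-round pool
Medicine: Pool A 122/441 = 27.7%, the regular-round pool 122/358 = 34.1% → the regular-round pool
Arts: Pool A 7/9 = 77.8%, the regular-round pool 8/10 = 80.0% → the regular-round pool
Overall: Pool A 208/618 = 33.7%, the regular-round pool 194/478 = 40.6% → the regular-round pool
The regular-round pool wins overall and in every department group — no reversal.

Yes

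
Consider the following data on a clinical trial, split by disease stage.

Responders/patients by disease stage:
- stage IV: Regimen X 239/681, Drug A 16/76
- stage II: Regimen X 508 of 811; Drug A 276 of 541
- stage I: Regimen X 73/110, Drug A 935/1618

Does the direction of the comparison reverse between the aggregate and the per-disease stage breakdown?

Yes

Stage IV: Regimen X 239/681 = 35.1%, Drug A 16/76 = 21.1% → Regimen X
Stage II: Regimen X 508/811 = 62.6%, Drug A 276/541 = 51.0% → Regimen X
Stage I: Regimen X 73/110 = 66.4%, Drug A 935/1618 = 57.8% → Regimen X
Overall: Regimen X 820/1602 = 51.2%, Drug A 1227/2235 = 54.9% → Drug A
Regimen X wins each disease group but Drug A wins overall — the comparison reverses. Regimen X's patients skew toward stage IV, which has a lower base rate.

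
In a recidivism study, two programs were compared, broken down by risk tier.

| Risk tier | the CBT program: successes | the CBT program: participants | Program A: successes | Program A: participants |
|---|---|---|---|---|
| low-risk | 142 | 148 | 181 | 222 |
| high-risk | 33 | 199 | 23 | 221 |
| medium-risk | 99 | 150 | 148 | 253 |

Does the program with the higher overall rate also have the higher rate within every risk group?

Yes

Low-risk: the CBT program 142/148 = 95.9%, Program A 181/222 = 81.5% → the CBT program
High-risk: the CBT program 33/199 = 16.6%, Program A 23/221 = 10.4% → the CBT program
Medium-risk: the CBT program 99/150 = 66.0%, Program A 148/253 = 58.5% → the CBT program
Overall: the CBT program 274/497 = 55.1%, Program A 352/696 = 50.6% → the CBT program
The CBT program wins overall and in every risk group — no reversal.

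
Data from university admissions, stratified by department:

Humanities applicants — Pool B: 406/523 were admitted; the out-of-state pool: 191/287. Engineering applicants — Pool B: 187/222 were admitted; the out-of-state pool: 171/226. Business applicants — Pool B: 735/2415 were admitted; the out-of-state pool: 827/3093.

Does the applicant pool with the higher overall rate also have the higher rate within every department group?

Yes

Humanities: Pool B 406/523 = 77.6%, the out-of-state pool 191/287 = 66.6% → Pool B
Engineering: Pool B 187/222 = 84.2%, the out-of-state pool 171/226 = 75.7% → Pool B
Business: Pool B 735/2415 = 30.4%, the out-of-state pool 827/3093 = 26.7% → Pool B
Overall: Pool B 1328/3160 = 42.0%, the out-of-state pool 1189/3606 = 33.0% → Pool B
Pool B wins overall and in every department group — no reversal.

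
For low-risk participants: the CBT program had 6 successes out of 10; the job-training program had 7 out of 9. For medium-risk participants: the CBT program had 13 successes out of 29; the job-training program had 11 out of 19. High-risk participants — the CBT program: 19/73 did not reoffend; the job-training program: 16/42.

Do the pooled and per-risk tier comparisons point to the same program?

Yes

Low-risk: the CBT program 6/10 = 60.0%, the job-training program 7/9 = 77.8% → the job-training program
Medium-risk: the CBT program 13/29 = 44.8%, the job-training program 11/19 = 57.9% → the job-training program
High-risk: the CBT program 19/73 = 26.0%, the job-training program 16/42 = 38.1% → the job-training program
Overall: the CBT program 38/112 = 33.9%, the job-training program 34/70 = 48.6% → the job-training program
The job-training program wins overall and in every risk group — no reversal.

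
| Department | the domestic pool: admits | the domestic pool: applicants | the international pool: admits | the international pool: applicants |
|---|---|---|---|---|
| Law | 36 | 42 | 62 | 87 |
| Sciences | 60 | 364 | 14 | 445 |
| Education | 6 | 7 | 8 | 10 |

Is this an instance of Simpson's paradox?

Law: the domestic pool 36/42 = 85.7%, the international pool 62/87 = 71.3% → the domestic pool
Sciences: the domestic pool 60/364 = 16.5%, the international pool 14/445 = 3.1% → the domestic pool
Education: the domestic pool 6/7 = 85.7%, the international pool 8/10 = 80.0% → the domestic pool
Overall: the domestic pool 102/413 = 24.7%, the international pool 84/542 = 15.5% → the domestic pool
The domestic pool wins overall and in every department group — no reversal.

No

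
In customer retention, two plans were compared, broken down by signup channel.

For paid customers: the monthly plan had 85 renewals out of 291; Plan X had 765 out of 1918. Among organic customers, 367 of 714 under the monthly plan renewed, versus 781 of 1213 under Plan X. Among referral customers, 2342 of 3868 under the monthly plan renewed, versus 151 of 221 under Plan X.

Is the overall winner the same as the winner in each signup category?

Paid: the monthly plan 85/291 = 29.2%, Plan X 765/1918 = 39.9% → Plan X
Organic: the monthly plan 367/714 = 51.4%, Plan X 781/1213 = 64.4% → Plan X
Referral: the monthly plan 2342/3868 = 60.5%, Plan X 151/221 = 68.3% → Plan X
Overall: the monthly plan 2794/4873 = 57.3%, Plan X 1697/3352 = 50.6% → the monthly plan
Plan X wins each signup group but the monthly plan wins overall — the comparison reverses. Plan X's customers skew toward paid, which has a lower base rate.

No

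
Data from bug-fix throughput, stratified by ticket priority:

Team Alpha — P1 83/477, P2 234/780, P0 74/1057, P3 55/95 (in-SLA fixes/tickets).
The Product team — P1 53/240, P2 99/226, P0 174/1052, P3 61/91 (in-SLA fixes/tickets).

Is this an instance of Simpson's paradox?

P1: Team Alpha 83/477 = 17.4%, the Product team 53/240 = 22.1% → the Product team
P2: Team Alpha 234/780 = 30.0%, the Product team 99/226 = 43.8% → the Product team
P0: Team Alpha 74/1057 = 7.0%, the Product team 174/1052 = 16.5% → the Product team
P3: Team Alpha 55/95 = 57.9%, the Product team 61/91 = 67.0% → the Product team
Overall: Team Alpha 446/2409 = 18.5%, the Product team 387/1609 = 24.1% → the Product team
The Product team wins overall and in every ticket group — no reversal.

No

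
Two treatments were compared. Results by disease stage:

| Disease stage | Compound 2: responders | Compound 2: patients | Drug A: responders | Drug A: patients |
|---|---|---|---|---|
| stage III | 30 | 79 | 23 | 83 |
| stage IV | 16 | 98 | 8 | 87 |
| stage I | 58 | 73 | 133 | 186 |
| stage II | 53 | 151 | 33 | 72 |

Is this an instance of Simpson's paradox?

No

Stage III: Compound 2 30/79 = 38.0%, Drug A 23/83 = 27.7% → Compound 2
Stage IV: Compound 2 16/98 = 16.3%, Drug A 8/87 = 9.2% → Compound 2
Stage I: Compound 2 58/73 = 79.5%, Drug A 133/186 = 71.5% → Compound 2
Stage II: Compound 2 53/151 = 35.1%, Drug A 33/72 = 45.8% → Drug A
Overall: Compound 2 157/401 = 39.2%, Drug A 197/428 = 46.0% → Drug A
Neither sweeps: Compound 2 wins 3 of 4 groups, Drug A wins 1. Drug A wins overall but not every group — no Simpson reversal.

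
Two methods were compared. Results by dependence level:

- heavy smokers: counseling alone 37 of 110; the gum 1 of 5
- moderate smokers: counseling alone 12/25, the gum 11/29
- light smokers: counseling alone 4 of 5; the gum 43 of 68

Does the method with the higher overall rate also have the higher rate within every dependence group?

Heavy smokers: counseling alone 37/110 = 33.6%, the gum 1/5 = 20.0% → counseling alone
Moderate smokers: counseling alone 12/25 = 48.0%, the gum 11/29 = 37.9% → counseling alone
Light smokers: counseling alone 4/5 = 80.0%, the gum 43/68 = 63.2% → counseling alone
Overall: counseling alone 53/140 = 37.9%, the gum 55/102 = 53.9% → the gum
Counseling alone wins each dependence group but the gum wins overall — the comparison reverses. Counseling alone's participants skew toward heavy smokers, which has a lower base rate.

No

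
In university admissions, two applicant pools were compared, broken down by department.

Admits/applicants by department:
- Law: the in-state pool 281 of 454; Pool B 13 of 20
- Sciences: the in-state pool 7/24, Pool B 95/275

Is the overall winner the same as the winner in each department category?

No

Law: the in-state pool 281/454 = 61.9%, Pool B 13/20 = 65.0% → Pool B
Sciences: the in-state pool 7/24 = 29.2%, Pool B 95/275 = 34.5% → Pool B
Overall: the in-state pool 288/478 = 60.3%, Pool B 108/295 = 36.6% → the in-state pool
Pool B wins each department group but the in-state pool wins overall — the comparison reverses. Pool B's applicants skew toward Sciences, which has a lower base rate.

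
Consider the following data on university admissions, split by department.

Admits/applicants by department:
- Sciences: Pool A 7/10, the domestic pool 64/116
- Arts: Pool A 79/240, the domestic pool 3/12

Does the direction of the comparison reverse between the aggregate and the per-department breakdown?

Yes

Sciences: Pool A 7/10 = 70.0%, the domestic pool 64/116 = 55.2% → Pool A
Arts: Pool A 79/240 = 32.9%, the domestic pool 3/12 = 25.0% → Pool A
Overall: Pool A 86/250 = 34.4%, the domestic pool 67/128 = 52.3% → the domestic pool
Pool A wins each department group but the domestic pool wins overall — the comparison reverses. Pool A's applicants skew toward Arts, which has a lower base rate.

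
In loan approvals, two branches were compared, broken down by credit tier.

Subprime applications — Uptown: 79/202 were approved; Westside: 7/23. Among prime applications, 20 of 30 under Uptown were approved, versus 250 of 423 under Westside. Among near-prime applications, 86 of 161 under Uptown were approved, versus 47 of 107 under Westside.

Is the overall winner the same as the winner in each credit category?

Subprime: Uptown 79/202 = 39.1%, Westside 7/23 = 30.4% → Uptown
Prime: Uptown 20/30 = 66.7%, Westside 250/423 = 59.1% → Uptown
Near-prime: Uptown 86/161 = 53.4%, Westside 47/107 = 43.9% → Uptown
Overall: Uptown 185/393 = 47.1%, Westside 304/553 = 55.0% → Westside
Uptown wins each credit group but Westside wins overall — the comparison reverses. Uptown's applications skew toward subprime, which has a lower base rate.

No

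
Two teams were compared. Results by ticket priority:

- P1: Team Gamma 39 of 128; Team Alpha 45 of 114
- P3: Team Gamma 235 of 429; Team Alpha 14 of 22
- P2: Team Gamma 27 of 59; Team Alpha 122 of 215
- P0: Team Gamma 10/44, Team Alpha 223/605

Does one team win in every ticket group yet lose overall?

P1: Team Gamma 39/128 = 30.5%, Team Alpha 45/114 = 39.5% → Team Alpha
P3: Team Gamma 235/429 = 54.8%, Team Alpha 14/22 = 63.6% → Team Alpha
P2: Team Gamma 27/59 = 45.8%, Team Alpha 122/215 = 56.7% → Team Alpha
P0: Team Gamma 10/44 = 22.7%, Team Alpha 223/605 = 36.9% → Team Alpha
Overall: Team Gamma 311/660 = 47.1%, Team Alpha 404/956 = 42.3% → Team Gamma
Team Alpha wins each ticket group but Team Gamma wins overall — the comparison reverses. Team Alpha's tickets skew toward P0, which has a lower base rate.

Yes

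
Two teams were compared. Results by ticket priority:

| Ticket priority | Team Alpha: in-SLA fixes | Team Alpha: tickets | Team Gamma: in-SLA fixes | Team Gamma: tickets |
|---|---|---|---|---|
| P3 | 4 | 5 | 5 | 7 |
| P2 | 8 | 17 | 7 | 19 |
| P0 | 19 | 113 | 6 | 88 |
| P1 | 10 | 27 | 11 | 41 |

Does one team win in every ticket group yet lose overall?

P3: Team Alpha 4/5 = 80.0%, Team Gamma 5/7 = 71.4% → Team Alpha
P2: Team Alpha 8/17 = 47.1%, Team Gamma 7/19 = 36.8% → Team Alpha
P0: Team Alpha 19/113 = 16.8%, Team Gamma 6/88 = 6.8% → Team Alpha
P1: Team Alpha 10/27 = 37.0%, Team Gamma 11/41 = 26.8% → Team Alpha
Overall: Team Alpha 41/162 = 25.3%, Team Gamma 29/155 = 18.7% → Team Alpha
Team Alpha wins overall and in every ticket group — no reversal.

No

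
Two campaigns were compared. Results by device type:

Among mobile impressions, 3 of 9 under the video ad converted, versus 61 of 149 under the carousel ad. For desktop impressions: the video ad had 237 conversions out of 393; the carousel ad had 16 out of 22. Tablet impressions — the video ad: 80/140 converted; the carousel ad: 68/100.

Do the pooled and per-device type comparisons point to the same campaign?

Mobile: the video ad 3/9 = 33.3%, the carousel ad 61/149 = 40.9% → the carousel ad
Desktop: the video ad 237/393 = 60.3%, the carousel ad 16/22 = 72.7% → the carousel ad
Tablet: the video ad 80/140 = 57.1%, the carousel ad 68/100 = 68.0% → the carousel ad
Overall: the video ad 320/542 = 59.0%, the carousel ad 145/271 = 53.5% → the video ad
The carousel ad wins each device group but the video ad wins overall — the comparison reverses. The carousel ad's impressions skew toward mobile, which has a lower base rate.

No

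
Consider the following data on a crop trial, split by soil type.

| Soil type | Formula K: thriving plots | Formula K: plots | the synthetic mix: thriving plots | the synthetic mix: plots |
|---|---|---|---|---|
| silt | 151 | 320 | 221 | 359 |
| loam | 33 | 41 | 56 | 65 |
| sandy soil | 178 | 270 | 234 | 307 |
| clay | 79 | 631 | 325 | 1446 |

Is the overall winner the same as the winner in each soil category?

Silt: Formula K 151/320 = 47.2%, the synthetic mix 221/359 = 61.6% → the synthetic mix
Loam: Formula K 33/41 = 80.5%, the synthetic mix 56/65 = 86.2% → the synthetic mix
Sandy soil: Formula K 178/270 = 65.9%, the synthetic mix 234/307 = 76.2% → the synthetic mix
Clay: Formula K 79/631 = 12.5%, the synthetic mix 325/1446 = 22.5% → the synthetic mix
Overall: Formula K 441/1262 = 34.9%, the synthetic mix 836/2177 = 38.4% → the synthetic mix
The synthetic mix wins overall and in every soil group — no reversal.

Yes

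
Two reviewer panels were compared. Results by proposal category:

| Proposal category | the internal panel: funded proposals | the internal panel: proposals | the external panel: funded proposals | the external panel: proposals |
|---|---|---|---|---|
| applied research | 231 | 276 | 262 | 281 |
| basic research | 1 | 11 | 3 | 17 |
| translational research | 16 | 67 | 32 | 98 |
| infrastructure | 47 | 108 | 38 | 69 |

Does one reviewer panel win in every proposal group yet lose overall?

Applied research: the internal panel 231/276 = 83.7%, the external panel 262/281 = 93.2% → the external panel
Basic research: the internal panel 1/11 = 9.1%, the external panel 3/17 = 17.6% → the external panel
Translational research: the internal panel 16/67 = 23.9%, the external panel 32/98 = 32.7% → the external panel
Infrastructure: the internal panel 47/108 = 43.5%, the external panel 38/69 = 55.1% → the external panel
Overall: the internal panel 295/462 = 63.9%, the external panel 335/465 = 72.0% → the external panel
The external panel wins overall and in every proposal group — no reversal.

No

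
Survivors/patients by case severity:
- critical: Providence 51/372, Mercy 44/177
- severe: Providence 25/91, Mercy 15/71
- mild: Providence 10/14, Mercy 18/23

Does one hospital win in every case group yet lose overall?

Critical: Providence 51/372 = 13.7%, Mercy 44/177 = 24.9% → Mercy
Severe: Providence 25/91 = 27.5%, Mercy 15/71 = 21.1% → Providence
Mild: Providence 10/14 = 71.4%, Mercy 18/23 = 78.3% → Mercy
Overall: Providence 86/477 = 18.0%, Mercy 77/271 = 28.4% → Mercy
Neither sweeps: Providence wins 1 of 3 groups, Mercy wins 2. Mercy wins overall but not every group — no Simpson reversal.

No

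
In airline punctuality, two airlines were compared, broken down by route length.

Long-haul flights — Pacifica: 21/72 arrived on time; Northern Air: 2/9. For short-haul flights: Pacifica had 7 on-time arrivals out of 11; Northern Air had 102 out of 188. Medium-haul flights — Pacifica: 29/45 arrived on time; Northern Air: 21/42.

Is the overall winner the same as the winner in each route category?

No

Long-haul: Pacifica 21/72 = 29.2%, Northern Air 2/9 = 22.2% → Pacifica
Short-haul: Pacifica 7/11 = 63.6%, Northern Air 102/188 = 54.3% → Pacifica
Medium-haul: Pacifica 29/45 = 64.4%, Northern Air 21/42 = 50.0% → Pacifica
Overall: Pacifica 57/128 = 44.5%, Northern Air 125/239 = 52.3% → Northern Air
Pacifica wins each route group but Northern Air wins overall — the comparison reverses. Pacifica's flights skew toward long-haul, which has a lower base rate.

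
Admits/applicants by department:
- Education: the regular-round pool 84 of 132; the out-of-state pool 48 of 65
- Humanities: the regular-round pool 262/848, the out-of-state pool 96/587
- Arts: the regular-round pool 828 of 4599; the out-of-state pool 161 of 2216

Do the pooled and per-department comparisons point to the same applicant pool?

No

Education: the regular-round pool 84/132 = 63.6%, the out-of-state pool 48/65 = 73.8% → the out-of-state pool
Humanities: the regular-round pool 262/848 = 30.9%, the out-of-state pool 96/587 = 16.4% → the regular-round pool
Arts: the regular-round pool 828/4599 = 18.0%, the out-of-state pool 161/2216 = 7.3% → the regular-round pool
Overall: the regular-round pool 1174/5579 = 21.0%, the out-of-state pool 305/2868 = 10.6% → the regular-round pool
Neither sweeps: the regular-round pool wins 2 of 3 groups, the out-of-state pool wins 1. The regular-round pool wins overall but not every group — no Simpson reversal.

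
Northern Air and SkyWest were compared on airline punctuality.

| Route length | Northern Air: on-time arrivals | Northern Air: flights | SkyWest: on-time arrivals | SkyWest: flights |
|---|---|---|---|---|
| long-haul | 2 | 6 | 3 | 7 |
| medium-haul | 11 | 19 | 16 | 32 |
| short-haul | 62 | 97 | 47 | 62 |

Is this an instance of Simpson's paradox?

No

Long-haul: Northern Air 2/6 = 33.3%, SkyWest 3/7 = 42.9% → SkyWest
Medium-haul: Northern Air 11/19 = 57.9%, SkyWest 16/32 = 50.0% → Northern Air
Short-haul: Northern Air 62/97 = 63.9%, SkyWest 47/62 = 75.8% → SkyWest
Overall: Northern Air 75/122 = 61.5%, SkyWest 66/101 = 65.3% → SkyWest
Neither sweeps: Northern Air wins 1 of 3 groups, SkyWest wins 2. SkyWest wins overall but not every group — no Simpson reversal.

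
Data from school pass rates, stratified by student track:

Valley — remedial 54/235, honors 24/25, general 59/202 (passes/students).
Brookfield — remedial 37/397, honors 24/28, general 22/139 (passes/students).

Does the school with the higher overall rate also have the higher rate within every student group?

Remedial: Valley 54/235 = 23.0%, Brookfield 37/397 = 9.3% → Valley
Honors: Valley 24/25 = 96.0%, Brookfield 24/28 = 85.7% → Valley
General: Valley 59/202 = 29.2%, Brookfield 22/139 = 15.8% → Valley
Overall: Valley 137/462 = 29.7%, Brookfield 83/564 = 14.7% → Valley
Valley wins overall and in every student group — no reversal.

Yes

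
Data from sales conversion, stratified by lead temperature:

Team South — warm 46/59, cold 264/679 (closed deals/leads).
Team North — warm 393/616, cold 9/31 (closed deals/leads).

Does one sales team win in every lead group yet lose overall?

Yes

Warm: Team South 46/59 = 78.0%, Team North 393/616 = 63.8% → Team South
Cold: Team South 264/679 = 38.9%, Team North 9/31 = 29.0% → Team South
Overall: Team South 310/738 = 42.0%, Team North 402/647 = 62.1% → Team North
Team South wins each lead group but Team North wins overall — the comparison reverses. Team South's leads skew toward cold, which has a lower base rate.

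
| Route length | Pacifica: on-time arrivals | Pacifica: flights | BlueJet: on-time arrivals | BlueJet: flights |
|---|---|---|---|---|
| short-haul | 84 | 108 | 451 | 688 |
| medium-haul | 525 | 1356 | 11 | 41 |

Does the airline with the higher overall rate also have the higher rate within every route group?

Short-haul: Pacifica 84/108 = 77.8%, BlueJet 451/688 = 65.6% → Pacifica
Medium-haul: Pacifica 525/1356 = 38.7%, BlueJet 11/41 = 26.8% → Pacifica
Overall: Pacifica 609/1464 = 41.6%, BlueJet 462/729 = 63.4% → BlueJet
Pacifica wins each route group but BlueJet wins overall — the comparison reverses. Pacifica's flights skew toward medium-haul, which has a lower base rate.

No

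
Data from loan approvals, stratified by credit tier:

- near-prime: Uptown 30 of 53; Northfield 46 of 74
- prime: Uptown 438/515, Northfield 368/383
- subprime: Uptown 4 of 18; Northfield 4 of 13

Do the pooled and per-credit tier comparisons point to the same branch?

Near-prime: Uptown 30/53 = 56.6%, Northfield 46/74 = 62.2% → Northfield
Prime: Uptown 438/515 = 85.0%, Northfield 368/383 = 96.1% → Northfield
Subprime: Uptown 4/18 = 22.2%, Northfield 4/13 = 30.8% → Northfield
Overall: Uptown 472/586 = 80.5%, Northfield 418/470 = 88.9% → Northfield
Northfield wins overall and in every credit group — no reversal.

Yes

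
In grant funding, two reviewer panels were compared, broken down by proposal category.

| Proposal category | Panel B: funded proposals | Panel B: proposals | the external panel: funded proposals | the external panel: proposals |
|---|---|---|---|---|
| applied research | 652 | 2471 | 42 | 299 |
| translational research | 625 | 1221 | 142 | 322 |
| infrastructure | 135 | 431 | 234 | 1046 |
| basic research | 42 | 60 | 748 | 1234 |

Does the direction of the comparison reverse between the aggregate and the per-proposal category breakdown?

Yes

Applied research: Panel B 652/2471 = 26.4%, the external panel 42/299 = 14.0% → Panel B
Translational research: Panel B 625/1221 = 51.2%, the external panel 142/322 = 44.1% → Panel B
Infrastructure: Panel B 135/431 = 31.3%, the external panel 234/1046 = 22.4% → Panel B
Basic research: Panel B 42/60 = 70.0%, the external panel 748/1234 = 60.6% → Panel B
Overall: Panel B 1454/4183 = 34.8%, the external panel 1166/2901 = 40.2% → the external panel
Panel B wins each proposal group but the external panel wins overall — the comparison reverses. Panel B's proposals skew toward applied research, which has a lower base rate.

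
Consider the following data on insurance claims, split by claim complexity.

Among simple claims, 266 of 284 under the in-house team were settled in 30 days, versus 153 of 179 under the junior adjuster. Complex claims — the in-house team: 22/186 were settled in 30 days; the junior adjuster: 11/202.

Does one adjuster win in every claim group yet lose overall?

No

Simple: the in-house team 266/284 = 93.7%, the junior adjuster 153/179 = 85.5% → the in-house team
Complex: the in-house team 22/186 = 11.8%, the junior adjuster 11/202 = 5.4% → the in-house team
Overall: the in-house team 288/470 = 61.3%, the junior adjuster 164/381 = 43.0% → the in-house team
The in-house team wins overall and in every claim group — no reversal.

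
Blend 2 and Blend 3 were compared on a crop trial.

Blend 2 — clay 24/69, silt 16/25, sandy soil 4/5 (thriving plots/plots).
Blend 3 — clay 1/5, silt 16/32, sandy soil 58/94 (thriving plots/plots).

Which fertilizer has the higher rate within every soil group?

Blend 2

Clay: Blend 2 24/69 = 34.8%, Blend 3 1/5 = 20.0% → Blend 2
Silt: Blend 2 16/25 = 64.0%, Blend 3 16/32 = 50.0% → Blend 2
Sandy soil: Blend 2 4/5 = 80.0%, Blend 3 58/94 = 61.7% → Blend 2
Blend 2 has the higher rate in all 3 groups.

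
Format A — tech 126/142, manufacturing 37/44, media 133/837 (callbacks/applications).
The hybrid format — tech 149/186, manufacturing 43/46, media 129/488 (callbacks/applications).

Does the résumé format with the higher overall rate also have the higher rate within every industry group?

No

Tech: Format A 126/142 = 88.7%, the hybrid format 149/186 = 80.1% → Format A
Manufacturing: Format A 37/44 = 84.1%, the hybrid format 43/46 = 93.5% → the hybrid format
Media: Format A 133/837 = 15.9%, the hybrid format 129/488 = 26.4% → the hybrid format
Overall: Format A 296/1023 = 28.9%, the hybrid format 321/720 = 44.6% → the hybrid format
Neither sweeps: Format A wins 1 of 3 groups, the hybrid format wins 2. The hybrid format wins overall but not every group — no Simpson reversal.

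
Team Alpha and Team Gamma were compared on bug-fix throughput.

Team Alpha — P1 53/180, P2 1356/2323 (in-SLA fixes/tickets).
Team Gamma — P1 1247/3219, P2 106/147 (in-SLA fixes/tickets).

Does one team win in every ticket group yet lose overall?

P1: Team Alpha 53/180 = 29.4%, Team Gamma 1247/3219 = 38.7% → Team Gamma
P2: Team Alpha 1356/2323 = 58.4%, Team Gamma 106/147 = 72.1% → Team Gamma
Overall: Team Alpha 1409/2503 = 56.3%, Team Gamma 1353/3366 = 40.2% → Team Alpha
Team Gamma wins each ticket group but Team Alpha wins overall — the comparison reverses. Team Gamma's tickets skew toward P1, which has a lower base rate.

Yes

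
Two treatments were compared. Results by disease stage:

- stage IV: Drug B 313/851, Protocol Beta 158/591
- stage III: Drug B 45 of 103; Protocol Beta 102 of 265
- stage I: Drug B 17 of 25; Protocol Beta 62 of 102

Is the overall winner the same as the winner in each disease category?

Yes

Stage IV: Drug B 313/851 = 36.8%, Protocol Beta 158/591 = 26.7% → Drug B
Stage III: Drug B 45/103 = 43.7%, Protocol Beta 102/265 = 38.5% → Drug B
Stage I: Drug B 17/25 = 68.0%, Protocol Beta 62/102 = 60.8% → Drug B
Overall: Drug B 375/979 = 38.3%, Protocol Beta 322/958 = 33.6% → Drug B
Drug B wins overall and in every disease group — no reversal.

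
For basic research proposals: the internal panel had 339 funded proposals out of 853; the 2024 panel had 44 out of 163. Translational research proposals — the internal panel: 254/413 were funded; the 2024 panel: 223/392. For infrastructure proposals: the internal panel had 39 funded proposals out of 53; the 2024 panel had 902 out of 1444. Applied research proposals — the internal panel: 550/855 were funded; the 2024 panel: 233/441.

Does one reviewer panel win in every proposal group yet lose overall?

Basic research: the internal panel 339/853 = 39.7%, the 2024 panel 44/163 = 27.0% → the internal panel
Translational research: the internal panel 254/413 = 61.5%, the 2024 panel 223/392 = 56.9% → the internal panel
Infrastructure: the internal panel 39/53 = 73.6%, the 2024 panel 902/1444 = 62.5% → the internal panel
Applied research: the internal panel 550/855 = 64.3%, the 2024 panel 233/441 = 52.8% → the internal panel
Overall: the internal panel 1182/2174 = 54.4%, the 2024 panel 1402/2440 = 57.5% → the 2024 panel
The internal panel wins each proposal group but the 2024 panel wins overall — the comparison reverses. The internal panel's proposals skew toward basic research, which has a lower base rate.

Yes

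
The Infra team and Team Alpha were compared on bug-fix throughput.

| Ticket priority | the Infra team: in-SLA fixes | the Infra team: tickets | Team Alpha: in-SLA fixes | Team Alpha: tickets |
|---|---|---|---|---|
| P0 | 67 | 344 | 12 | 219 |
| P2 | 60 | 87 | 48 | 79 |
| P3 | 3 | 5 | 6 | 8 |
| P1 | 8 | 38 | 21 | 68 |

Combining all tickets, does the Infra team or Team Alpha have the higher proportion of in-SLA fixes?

the Infra team

P0: the Infra team 67/344 = 19.5%, Team Alpha 12/219 = 5.5% → the Infra team
P2: the Infra team 60/87 = 69.0%, Team Alpha 48/79 = 60.8% → the Infra team
P3: the Infra team 3/5 = 60.0%, Team Alpha 6/8 = 75.0% → Team Alpha
P1: the Infra team 8/38 = 21.1%, Team Alpha 21/68 = 30.9% → Team Alpha
Overall: the Infra team 138/474 = 29.1%, Team Alpha 87/374 = 23.3% → the Infra team
(Neither sweeps every ticket group, but the Infra team has the higher pooled rate.)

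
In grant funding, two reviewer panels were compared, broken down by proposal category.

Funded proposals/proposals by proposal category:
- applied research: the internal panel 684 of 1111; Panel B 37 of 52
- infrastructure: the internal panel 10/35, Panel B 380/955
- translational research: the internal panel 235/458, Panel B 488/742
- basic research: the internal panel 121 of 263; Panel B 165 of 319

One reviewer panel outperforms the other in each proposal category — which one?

Applied research: the internal panel 684/1111 = 61.6%, Panel B 37/52 = 71.2% → Panel B
Infrastructure: the internal panel 10/35 = 28.6%, Panel B 380/955 = 39.8% → Panel B
Translational research: the internal panel 235/458 = 51.3%, Panel B 488/742 = 65.8% → Panel B
Basic research: the internal panel 121/263 = 46.0%, Panel B 165/319 = 51.7% → Panel B
Panel B has the higher rate in all 4 groups.

Panel B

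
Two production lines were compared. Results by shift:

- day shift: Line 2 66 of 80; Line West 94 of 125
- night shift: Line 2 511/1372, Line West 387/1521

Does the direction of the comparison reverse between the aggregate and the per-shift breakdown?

Day shift: Line 2 66/80 = 82.5%, Line West 94/125 = 75.2% → Line 2
Night shift: Line 2 511/1372 = 37.2%, Line West 387/1521 = 25.4% → Line 2
Overall: Line 2 577/1452 = 39.7%, Line West 481/1646 = 29.2% → Line 2
Line 2 wins overall and in every shift group — no reversal.

No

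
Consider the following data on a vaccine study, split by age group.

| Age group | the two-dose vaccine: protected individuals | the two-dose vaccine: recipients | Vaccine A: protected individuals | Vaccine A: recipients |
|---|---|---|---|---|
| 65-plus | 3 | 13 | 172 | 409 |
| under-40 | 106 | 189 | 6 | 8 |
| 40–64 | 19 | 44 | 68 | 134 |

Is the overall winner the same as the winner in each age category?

No

65-plus: the two-dose vaccine 3/13 = 23.1%, Vaccine A 172/409 = 42.1% → Vaccine A
Under-40: the two-dose vaccine 106/189 = 56.1%, Vaccine A 6/8 = 75.0% → Vaccine A
40–64: the two-dose vaccine 19/44 = 43.2%, Vaccine A 68/134 = 50.7% → Vaccine A
Overall: the two-dose vaccine 128/246 = 52.0%, Vaccine A 246/551 = 44.6% → the two-dose vaccine
Vaccine A wins each age group but the two-dose vaccine wins overall — the comparison reverses. Vaccine A's recipients skew toward 65-plus, which has a lower base rate.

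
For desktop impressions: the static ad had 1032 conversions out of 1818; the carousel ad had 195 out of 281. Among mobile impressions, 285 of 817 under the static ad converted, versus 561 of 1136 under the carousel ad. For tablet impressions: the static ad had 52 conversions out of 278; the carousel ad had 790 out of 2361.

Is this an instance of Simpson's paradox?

Yes

Desktop: the static ad 1032/1818 = 56.8%, the carousel ad 195/281 = 69.4% → the carousel ad
Mobile: the static ad 285/817 = 34.9%, the carousel ad 561/1136 = 49.4% → the carousel ad
Tablet: the static ad 52/278 = 18.7%, the carousel ad 790/2361 = 33.5% → the carousel ad
Overall: the static ad 1369/2913 = 47.0%, the carousel ad 1546/3778 = 40.9% → the static ad
The carousel ad wins each device group but the static ad wins overall — the comparison reverses. The carousel ad's impressions skew toward tablet, which has a lower base rate.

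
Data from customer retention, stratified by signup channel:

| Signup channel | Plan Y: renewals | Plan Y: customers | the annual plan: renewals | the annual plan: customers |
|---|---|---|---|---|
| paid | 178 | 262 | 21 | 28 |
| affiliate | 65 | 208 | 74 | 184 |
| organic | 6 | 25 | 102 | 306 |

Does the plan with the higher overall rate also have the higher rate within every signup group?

No

Paid: Plan Y 178/262 = 67.9%, the annual plan 21/28 = 75.0% → the annual plan
Affiliate: Plan Y 65/208 = 31.2%, the annual plan 74/184 = 40.2% → the annual plan
Organic: Plan Y 6/25 = 24.0%, the annual plan 102/306 = 33.3% → the annual plan
Overall: Plan Y 249/495 = 50.3%, the annual plan 197/518 = 38.0% → Plan Y
The annual plan wins each signup group but Plan Y wins overall — the comparison reverses. The annual plan's customers skew toward organic, which has a lower base rate.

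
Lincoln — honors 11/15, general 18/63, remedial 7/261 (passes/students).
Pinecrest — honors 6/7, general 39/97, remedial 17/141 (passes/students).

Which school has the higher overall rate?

Honors: Lincoln 11/15 = 73.3%, Pinecrest 6/7 = 85.7% → Pinecrest
General: Lincoln 18/63 = 28.6%, Pinecrest 39/97 = 40.2% → Pinecrest
Remedial: Lincoln 7/261 = 2.7%, Pinecrest 17/141 = 12.1% → Pinecrest
Overall: Lincoln 36/339 = 10.6%, Pinecrest 62/245 = 25.3% → Pinecrest

Pinecrest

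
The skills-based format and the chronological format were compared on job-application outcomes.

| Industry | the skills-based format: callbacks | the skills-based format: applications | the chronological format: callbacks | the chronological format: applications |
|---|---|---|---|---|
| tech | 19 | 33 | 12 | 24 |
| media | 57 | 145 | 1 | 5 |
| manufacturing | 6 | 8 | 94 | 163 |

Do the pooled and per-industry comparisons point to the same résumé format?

Tech: the skills-based format 19/33 = 57.6%, the chronological format 12/24 = 50.0% → the skills-based format
Media: the skills-based format 57/145 = 39.3%, the chronological format 1/5 = 20.0% → the skills-based format
Manufacturing: the skills-based format 6/8 = 75.0%, the chronological format 94/163 = 57.7% → the skills-based format
Overall: the skills-based format 82/186 = 44.1%, the chronological format 107/192 = 55.7% → the chronological format
The skills-based format wins each industry group but the chronological format wins overall — the comparison reverses. The skills-based format's applications skew toward media, which has a lower base rate.

No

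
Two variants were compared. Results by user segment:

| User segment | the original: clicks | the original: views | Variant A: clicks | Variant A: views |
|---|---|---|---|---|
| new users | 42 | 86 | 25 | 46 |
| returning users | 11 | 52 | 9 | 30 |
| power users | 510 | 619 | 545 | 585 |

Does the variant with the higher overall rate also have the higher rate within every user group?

New users: the original 42/86 = 48.8%, Variant A 25/46 = 54.3% → Variant A
Returning users: the original 11/52 = 21.2%, Variant A 9/30 = 30.0% → Variant A
Power users: the original 510/619 = 82.4%, Variant A 545/585 = 93.2% → Variant A
Overall: the original 563/757 = 74.4%, Variant A 579/661 = 87.6% → Variant A
Variant A wins overall and in every user group — no reversal.

Yes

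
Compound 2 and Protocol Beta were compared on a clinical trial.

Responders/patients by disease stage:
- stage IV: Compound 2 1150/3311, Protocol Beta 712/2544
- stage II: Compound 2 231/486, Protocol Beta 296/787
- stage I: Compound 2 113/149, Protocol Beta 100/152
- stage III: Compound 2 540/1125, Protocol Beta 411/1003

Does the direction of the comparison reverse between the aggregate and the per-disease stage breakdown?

Stage IV: Compound 2 1150/3311 = 34.7%, Protocol Beta 712/2544 = 28.0% → Compound 2
Stage II: Compound 2 231/486 = 47.5%, Protocol Beta 296/787 = 37.6% → Compound 2
Stage I: Compound 2 113/149 = 75.8%, Protocol Beta 100/152 = 65.8% → Compound 2
Stage III: Compound 2 540/1125 = 48.0%, Protocol Beta 411/1003 = 41.0% → Compound 2
Overall: Compound 2 2034/5071 = 40.1%, Protocol Beta 1519/4486 = 33.9% → Compound 2
Compound 2 wins overall and in every disease group — no reversal.

No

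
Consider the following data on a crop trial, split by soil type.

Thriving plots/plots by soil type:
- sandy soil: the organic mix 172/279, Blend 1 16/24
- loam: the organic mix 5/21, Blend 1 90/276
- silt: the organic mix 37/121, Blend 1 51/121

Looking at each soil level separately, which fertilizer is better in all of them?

Blend 1

Sandy soil: the organic mix 172/279 = 61.6%, Blend 1 16/24 = 66.7% → Blend 1
Loam: the organic mix 5/21 = 23.8%, Blend 1 90/276 = 32.6% → Blend 1
Silt: the organic mix 37/121 = 30.6%, Blend 1 51/121 = 42.1% → Blend 1
Blend 1 has the higher rate in all 3 groups.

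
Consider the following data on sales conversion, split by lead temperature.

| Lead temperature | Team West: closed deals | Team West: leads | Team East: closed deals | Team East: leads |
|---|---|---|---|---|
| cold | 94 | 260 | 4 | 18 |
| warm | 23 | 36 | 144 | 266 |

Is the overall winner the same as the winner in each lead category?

Cold: Team West 94/260 = 36.2%, Team East 4/18 = 22.2% → Team West
Warm: Team West 23/36 = 63.9%, Team East 144/266 = 54.1% → Team West
Overall: Team West 117/296 = 39.5%, Team East 148/284 = 52.1% → Team East
Team West wins each lead group but Team East wins overall — the comparison reverses. Team West's leads skew toward cold, which has a lower base rate.

No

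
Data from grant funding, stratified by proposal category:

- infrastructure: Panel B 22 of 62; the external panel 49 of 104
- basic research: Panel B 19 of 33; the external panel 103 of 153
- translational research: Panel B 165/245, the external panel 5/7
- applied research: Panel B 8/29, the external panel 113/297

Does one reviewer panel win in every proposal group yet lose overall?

Infrastructure: Panel B 22/62 = 35.5%, the external panel 49/104 = 47.1% → the external panel
Basic research: Panel B 19/33 = 57.6%, the external panel 103/153 = 67.3% → the external panel
Translational research: Panel B 165/245 = 67.3%, the external panel 5/7 = 71.4% → the external panel
Applied research: Panel B 8/29 = 27.6%, the external panel 113/297 = 38.0% → the external panel
Overall: Panel B 214/369 = 58.0%, the external panel 270/561 = 48.1% → Panel B
The external panel wins each proposal group but Panel B wins overall — the comparison reverses. The external panel's proposals skew toward applied research, which has a lower base rate.

Yes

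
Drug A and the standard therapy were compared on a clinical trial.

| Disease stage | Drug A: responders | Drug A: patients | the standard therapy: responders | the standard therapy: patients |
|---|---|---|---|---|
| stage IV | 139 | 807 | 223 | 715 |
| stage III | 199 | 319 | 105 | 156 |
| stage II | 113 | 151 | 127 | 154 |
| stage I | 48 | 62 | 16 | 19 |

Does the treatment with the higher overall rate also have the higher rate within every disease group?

Stage IV: Drug A 139/807 = 17.2%, the standard therapy 223/715 = 31.2% → the standard therapy
Stage III: Drug A 199/319 = 62.4%, the standard therapy 105/156 = 67.3% → the standard therapy
Stage II: Drug A 113/151 = 74.8%, the standard therapy 127/154 = 82.5% → the standard therapy
Stage I: Drug A 48/62 = 77.4%, the standard therapy 16/19 = 84.2% → the standard therapy
Overall: Drug A 499/1339 = 37.3%, the standard therapy 471/1044 = 45.1% → the standard therapy
The standard therapy wins overall and in every disease group — no reversal.

Yes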